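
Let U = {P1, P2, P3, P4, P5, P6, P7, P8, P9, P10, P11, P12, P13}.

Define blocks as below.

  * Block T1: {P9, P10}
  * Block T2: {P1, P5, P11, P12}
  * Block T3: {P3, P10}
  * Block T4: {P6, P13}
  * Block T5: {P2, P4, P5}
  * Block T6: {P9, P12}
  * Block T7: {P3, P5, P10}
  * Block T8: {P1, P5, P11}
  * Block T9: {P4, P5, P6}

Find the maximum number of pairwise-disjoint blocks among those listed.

4

T3, T4, T6, T8 are pairwise disjoint (T3={P3,P10}; T4={P6,P13}; T6={P9,P12}; T8={P1,P5,P11}).
Every remaining block overlaps one of these, and no 5 of the listed blocks are pairwise disjoint, so 4 is the maximum.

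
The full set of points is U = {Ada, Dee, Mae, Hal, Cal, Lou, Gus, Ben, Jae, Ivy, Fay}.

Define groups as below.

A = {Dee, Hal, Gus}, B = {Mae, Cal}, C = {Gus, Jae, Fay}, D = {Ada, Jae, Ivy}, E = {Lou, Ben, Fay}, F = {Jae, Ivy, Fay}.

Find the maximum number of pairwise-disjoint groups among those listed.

A, B, D, E are pairwise disjoint (A={Dee,Hal,Gus}; B={Mae,Cal}; D={Ada,Jae,Ivy}; E={Lou,Ben,Fay}).
Every remaining group overlaps one of these, and no 5 of the listed groups are pairwise disjoint, so 4 is the maximum.

4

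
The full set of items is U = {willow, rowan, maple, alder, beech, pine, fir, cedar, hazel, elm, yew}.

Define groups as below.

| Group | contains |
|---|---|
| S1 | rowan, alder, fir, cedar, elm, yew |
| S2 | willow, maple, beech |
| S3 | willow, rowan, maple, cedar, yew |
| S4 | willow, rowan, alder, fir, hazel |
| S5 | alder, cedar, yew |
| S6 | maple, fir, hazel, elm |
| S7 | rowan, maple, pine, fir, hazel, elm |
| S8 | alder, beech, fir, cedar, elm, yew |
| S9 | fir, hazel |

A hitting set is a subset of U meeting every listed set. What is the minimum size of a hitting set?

3

Take H = {maple, alder, hazel}. Each listed group contains at least one of these, so H is a hitting set of size 3.
The groups S2, S5, S9 are pairwise disjoint, so any hitting set needs a separate item for each — at least 3. Hence 3 is optimal.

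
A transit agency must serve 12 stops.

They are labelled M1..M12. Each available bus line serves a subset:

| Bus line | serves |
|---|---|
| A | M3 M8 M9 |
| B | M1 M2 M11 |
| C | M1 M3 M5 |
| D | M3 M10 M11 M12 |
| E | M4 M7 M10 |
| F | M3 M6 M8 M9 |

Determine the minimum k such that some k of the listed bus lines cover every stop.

Take {B, C, D, E, F}. Their union is {M1, M2, M3, M4, M5, M6, M7, M8, M9, M10, M11, M12}, which is all 12 stops.
No 4 of the 6 bus lines cover everything (all 15 combinations miss at least one stop), so 5 is optimal.

5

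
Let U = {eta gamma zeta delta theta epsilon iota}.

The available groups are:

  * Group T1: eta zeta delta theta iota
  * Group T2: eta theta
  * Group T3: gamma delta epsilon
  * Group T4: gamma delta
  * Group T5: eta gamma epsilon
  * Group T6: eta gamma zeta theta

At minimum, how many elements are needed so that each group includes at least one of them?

Take H = {eta, gamma}. Each listed group contains at least one of these, so H is a hitting set of size 2.
The groups T2, T3 are pairwise disjoint, so any hitting set needs a separate element for each — at least 2. Hence 2 is optimal.

2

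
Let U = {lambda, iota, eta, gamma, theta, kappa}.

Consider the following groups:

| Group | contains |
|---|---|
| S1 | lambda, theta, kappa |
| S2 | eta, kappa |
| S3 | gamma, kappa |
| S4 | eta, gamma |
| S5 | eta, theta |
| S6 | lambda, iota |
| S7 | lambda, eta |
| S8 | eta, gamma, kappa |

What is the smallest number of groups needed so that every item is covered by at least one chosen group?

3

Take {S5, S6, S8}. Their union is {lambda, iota, eta, gamma, theta, kappa}, which is all 6 items.
Only S6 contains iota, so S6 is forced; the remaining 4 items need at least 2 more groups (each remaining group adds at most 3) — so at least 3 groups are needed, and 3 is optimal.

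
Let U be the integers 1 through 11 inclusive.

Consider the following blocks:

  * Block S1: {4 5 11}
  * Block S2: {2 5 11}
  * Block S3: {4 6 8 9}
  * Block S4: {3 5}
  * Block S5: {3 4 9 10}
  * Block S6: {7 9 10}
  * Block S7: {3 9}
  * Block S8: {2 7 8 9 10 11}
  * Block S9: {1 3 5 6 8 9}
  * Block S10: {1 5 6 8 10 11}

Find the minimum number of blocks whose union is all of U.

3

Take {S1, S8, S9}. Their union is {1, 2, 3, 4, 5, 6, 7, 8, 9, 10, 11}, which is all 11 points.
No 2 of the 10 blocks cover everything (all 45 combinations miss at least one point), so 3 is optimal.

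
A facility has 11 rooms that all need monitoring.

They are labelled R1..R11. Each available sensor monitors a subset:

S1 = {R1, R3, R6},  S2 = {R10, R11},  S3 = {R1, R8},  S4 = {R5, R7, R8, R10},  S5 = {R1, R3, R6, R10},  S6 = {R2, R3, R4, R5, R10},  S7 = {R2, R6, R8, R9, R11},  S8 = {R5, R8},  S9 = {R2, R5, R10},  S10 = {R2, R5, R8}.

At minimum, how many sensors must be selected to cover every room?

S4 and S5 and S6 and S7 together: S4 ∪ S5 ∪ S6 ∪ S7 = {R1, R2, R3, R4, R5, R6, R7, R8, R9, R10, R11} — every room is covered.
No 3 of the 10 sensors cover everything (all 120 combinations miss at least one room), so 4 is optimal.

4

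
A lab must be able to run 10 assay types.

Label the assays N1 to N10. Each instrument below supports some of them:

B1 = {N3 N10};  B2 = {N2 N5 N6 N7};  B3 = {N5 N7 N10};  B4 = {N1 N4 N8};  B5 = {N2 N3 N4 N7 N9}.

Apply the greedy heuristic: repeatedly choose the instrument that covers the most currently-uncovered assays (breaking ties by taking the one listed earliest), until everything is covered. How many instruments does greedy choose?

4

Greedy: pick B5 (covers 5 new) → pick B2 (covers 2 new) → pick B4 (covers 2 new) → pick B1 (covers 1 new). Total picks: 4.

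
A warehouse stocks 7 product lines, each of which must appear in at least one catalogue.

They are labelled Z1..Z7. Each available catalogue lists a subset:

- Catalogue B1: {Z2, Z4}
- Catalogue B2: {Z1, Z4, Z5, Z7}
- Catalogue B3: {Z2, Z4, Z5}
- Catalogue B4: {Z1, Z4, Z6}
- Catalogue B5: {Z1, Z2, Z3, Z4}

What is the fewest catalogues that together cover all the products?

B2 and B4 and B5 together: B2 ∪ B4 ∪ B5 = {Z1, Z2, Z3, Z4, Z5, Z6, Z7} — every product is covered.
Only B5 contains Z3, so B5 is forced; the remaining 3 products need at least 2 more catalogues (each remaining catalogue adds at most 2) — so at least 3 catalogues are needed, and 3 is optimal.

3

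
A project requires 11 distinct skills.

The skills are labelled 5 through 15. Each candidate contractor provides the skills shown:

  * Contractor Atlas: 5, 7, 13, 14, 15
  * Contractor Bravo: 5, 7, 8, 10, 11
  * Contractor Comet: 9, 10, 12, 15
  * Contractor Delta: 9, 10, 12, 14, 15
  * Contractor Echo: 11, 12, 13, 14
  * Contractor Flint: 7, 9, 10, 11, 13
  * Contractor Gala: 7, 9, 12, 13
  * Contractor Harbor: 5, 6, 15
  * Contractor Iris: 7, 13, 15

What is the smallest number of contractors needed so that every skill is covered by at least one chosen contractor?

4

Bravo and Echo and Flint and Harbor together: Bravo ∪ Echo ∪ Flint ∪ Harbor = {5, 6, 7, 8, 9, 10, 11, 12, 13, 14, 15} — every skill is covered.
No 3 of the 9 contractors cover everything (all 84 combinations miss at least one skill), so 4 is optimal.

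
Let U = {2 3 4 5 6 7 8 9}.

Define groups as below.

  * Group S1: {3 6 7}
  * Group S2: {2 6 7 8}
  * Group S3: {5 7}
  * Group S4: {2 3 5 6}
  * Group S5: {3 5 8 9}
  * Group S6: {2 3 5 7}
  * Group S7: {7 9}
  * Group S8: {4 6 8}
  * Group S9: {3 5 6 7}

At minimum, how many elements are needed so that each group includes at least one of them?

3

The 3 elements {6, 7, 8} hit every group.
No choice of 2 elements meets every group, so 3 is the minimum.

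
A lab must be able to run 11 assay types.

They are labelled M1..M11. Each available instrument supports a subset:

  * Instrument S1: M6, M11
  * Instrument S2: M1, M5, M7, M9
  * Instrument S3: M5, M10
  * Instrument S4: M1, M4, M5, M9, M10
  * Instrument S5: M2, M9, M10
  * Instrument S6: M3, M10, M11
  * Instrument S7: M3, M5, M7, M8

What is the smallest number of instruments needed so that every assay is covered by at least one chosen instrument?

4

S1 and S4 and S5 and S7 together: S1 ∪ S4 ∪ S5 ∪ S7 = {M1, M2, M3, M4, M5, M6, M7, M8, M9, M10, M11} — every assay is covered.
No 3 of the 7 instruments cover everything (all 35 combinations miss at least one assay), so 4 is optimal.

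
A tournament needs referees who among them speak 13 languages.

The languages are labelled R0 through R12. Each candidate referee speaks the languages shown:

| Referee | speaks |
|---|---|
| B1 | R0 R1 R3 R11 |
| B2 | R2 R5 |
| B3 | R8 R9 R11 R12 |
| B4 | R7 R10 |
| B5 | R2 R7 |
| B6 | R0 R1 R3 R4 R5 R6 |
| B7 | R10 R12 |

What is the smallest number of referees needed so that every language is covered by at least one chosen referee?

4

B2 and B3 and B4 and B6 together: B2 ∪ B3 ∪ B4 ∪ B6 = {R0, R1, R2, R3, R4, R5, R6, R7, R8, R9, R10, R11, R12} — every language is covered.
No 3 of the 7 referees cover everything (all 35 combinations miss at least one language), so 4 is optimal.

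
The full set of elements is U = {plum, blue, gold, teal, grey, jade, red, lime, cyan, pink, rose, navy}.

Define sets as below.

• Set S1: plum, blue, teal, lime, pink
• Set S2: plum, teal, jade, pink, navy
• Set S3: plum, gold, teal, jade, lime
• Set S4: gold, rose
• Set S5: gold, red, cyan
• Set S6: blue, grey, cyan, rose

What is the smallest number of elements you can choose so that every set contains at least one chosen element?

Take H = {plum, red, rose}. Each listed set contains at least one of these, so H is a hitting set of size 3.
No choice of 2 elements meets every set, so 3 is the minimum.

3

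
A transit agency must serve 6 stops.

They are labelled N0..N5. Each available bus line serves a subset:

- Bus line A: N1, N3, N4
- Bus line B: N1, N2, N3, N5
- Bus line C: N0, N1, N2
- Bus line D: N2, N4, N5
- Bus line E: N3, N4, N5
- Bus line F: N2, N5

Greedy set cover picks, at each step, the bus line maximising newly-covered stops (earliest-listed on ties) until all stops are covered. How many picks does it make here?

Greedy: pick B (covers 4 new) → pick A (covers 1 new) → pick C (covers 1 new). Total picks: 3.
(The true minimum cover uses only 2 bus lines, so greedy is not optimal here.)

3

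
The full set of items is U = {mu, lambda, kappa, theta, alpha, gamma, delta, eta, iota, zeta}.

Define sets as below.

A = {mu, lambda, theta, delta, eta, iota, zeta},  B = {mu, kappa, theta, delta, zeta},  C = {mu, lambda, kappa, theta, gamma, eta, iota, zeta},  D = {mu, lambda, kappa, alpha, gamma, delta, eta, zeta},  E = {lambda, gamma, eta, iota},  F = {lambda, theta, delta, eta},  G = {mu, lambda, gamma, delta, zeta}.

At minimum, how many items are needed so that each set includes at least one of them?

2

H = {lambda, delta} meets every set (each contains at least one member of H), and |H| = 2.
The sets B, E are pairwise disjoint, so any hitting set needs a separate item for each — at least 2. Hence 2 is optimal.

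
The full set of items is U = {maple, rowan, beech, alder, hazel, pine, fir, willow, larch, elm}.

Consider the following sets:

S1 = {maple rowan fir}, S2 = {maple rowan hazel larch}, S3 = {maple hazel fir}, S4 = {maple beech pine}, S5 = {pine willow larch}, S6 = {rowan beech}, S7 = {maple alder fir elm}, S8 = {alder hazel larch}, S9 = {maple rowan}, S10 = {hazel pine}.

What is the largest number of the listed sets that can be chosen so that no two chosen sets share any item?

3

S5, S6, S7 are pairwise disjoint (S5={pine,willow,larch}; S6={rowan,beech}; S7={maple,alder,fir,elm}).
Every remaining set overlaps one of these, and no 4 of the listed sets are pairwise disjoint, so 3 is the maximum.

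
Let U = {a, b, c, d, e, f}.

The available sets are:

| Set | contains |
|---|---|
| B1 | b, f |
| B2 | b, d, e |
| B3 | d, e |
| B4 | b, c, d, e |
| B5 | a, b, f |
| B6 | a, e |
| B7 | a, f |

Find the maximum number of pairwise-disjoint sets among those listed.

B3, B5 are pairwise disjoint (B3={d,e}; B5={a,b,f}).
Every remaining set overlaps one of these, and no 3 of the listed sets are pairwise disjoint, so 2 is the maximum.

2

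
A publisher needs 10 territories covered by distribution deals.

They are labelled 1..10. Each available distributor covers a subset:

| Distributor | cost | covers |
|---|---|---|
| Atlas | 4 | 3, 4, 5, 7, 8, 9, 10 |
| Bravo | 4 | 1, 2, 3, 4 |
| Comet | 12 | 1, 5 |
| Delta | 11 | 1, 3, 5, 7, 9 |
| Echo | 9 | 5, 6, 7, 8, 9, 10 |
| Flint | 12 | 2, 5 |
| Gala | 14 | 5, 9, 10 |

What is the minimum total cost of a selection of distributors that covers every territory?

13

Bravo, Echo together cover every territory (Bravo ∪ Echo = {1, 2, 3, 4, 5, 6, 7, 8, 9, 10}); total cost 4 + 9 = 13.
The greedy pick Atlas, Bravo, Echo costs 17; no covering selection beats 13.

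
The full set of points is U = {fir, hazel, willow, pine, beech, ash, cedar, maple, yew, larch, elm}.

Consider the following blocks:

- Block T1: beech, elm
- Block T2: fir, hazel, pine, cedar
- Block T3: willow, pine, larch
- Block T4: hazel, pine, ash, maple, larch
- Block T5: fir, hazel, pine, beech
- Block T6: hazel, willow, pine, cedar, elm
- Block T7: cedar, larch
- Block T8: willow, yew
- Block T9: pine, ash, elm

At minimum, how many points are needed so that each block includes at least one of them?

4

The 4 points {pine, beech, cedar, yew} hit every block.
No choice of 3 points meets every block, so 4 is the minimum.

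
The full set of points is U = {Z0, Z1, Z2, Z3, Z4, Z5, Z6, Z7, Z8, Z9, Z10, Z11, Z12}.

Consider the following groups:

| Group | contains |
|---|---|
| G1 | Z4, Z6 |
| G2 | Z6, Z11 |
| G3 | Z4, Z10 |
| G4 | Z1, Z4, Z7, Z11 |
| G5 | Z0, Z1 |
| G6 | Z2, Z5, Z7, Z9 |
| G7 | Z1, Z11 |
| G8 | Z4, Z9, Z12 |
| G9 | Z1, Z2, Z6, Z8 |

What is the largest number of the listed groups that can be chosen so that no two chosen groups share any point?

G2, G3, G5, G6 are pairwise disjoint (G2={Z6,Z11}; G3={Z4,Z10}; G5={Z0,Z1}; G6={Z2,Z5,Z7,Z9}).
Every remaining group overlaps one of these, and no 5 of the listed groups are pairwise disjoint, so 4 is the maximum.

4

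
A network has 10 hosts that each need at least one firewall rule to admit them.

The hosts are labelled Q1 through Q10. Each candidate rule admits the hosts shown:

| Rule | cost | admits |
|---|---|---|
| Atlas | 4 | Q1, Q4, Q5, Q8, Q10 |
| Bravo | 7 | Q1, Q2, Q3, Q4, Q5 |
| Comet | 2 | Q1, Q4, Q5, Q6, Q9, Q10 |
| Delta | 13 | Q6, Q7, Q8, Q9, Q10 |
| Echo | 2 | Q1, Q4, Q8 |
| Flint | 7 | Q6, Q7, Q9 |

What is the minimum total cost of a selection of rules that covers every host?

Atlas, Bravo, Flint together cover every host (Atlas ∪ Bravo ∪ Flint = {Q1, Q2, Q3, Q4, Q5, Q6, Q7, Q8, Q9, Q10}); total cost 4 + 7 + 7 = 18.
No covering selection has total cost below 18.

18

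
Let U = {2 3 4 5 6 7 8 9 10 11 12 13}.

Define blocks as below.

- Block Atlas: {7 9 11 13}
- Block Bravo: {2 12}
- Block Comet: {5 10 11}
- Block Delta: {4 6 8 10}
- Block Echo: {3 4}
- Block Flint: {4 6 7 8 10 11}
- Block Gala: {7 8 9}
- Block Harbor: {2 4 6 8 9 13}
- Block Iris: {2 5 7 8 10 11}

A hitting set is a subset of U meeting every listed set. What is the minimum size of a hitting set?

4

Take H = {2, 4, 5, 7}. Each listed block contains at least one of these, so H is a hitting set of size 4.
The blocks Bravo, Comet, Echo, Gala are pairwise disjoint, so any hitting set needs a separate point for each — at least 4. Hence 4 is optimal.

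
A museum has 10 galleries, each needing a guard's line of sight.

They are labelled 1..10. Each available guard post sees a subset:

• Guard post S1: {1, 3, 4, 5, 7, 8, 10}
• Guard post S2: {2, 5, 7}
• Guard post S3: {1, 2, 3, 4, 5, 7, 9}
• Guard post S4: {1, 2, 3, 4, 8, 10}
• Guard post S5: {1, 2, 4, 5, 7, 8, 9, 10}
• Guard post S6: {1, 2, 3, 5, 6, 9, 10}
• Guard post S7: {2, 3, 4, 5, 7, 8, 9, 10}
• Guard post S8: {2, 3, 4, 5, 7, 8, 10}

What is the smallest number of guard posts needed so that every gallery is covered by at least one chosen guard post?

2

S5 and S6 together: S5 ∪ S6 = {1, 2, 3, 4, 5, 6, 7, 8, 9, 10} — every gallery is covered.
No single guard post has all 10 galleries (the largest, S5, has 8), so 2 is optimal.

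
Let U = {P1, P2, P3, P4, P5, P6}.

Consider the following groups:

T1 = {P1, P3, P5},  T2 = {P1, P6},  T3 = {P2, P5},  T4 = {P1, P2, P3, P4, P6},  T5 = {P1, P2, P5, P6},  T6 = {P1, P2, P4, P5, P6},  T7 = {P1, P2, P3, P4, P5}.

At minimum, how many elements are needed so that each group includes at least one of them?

2

H = {P1, P2} meets every group (each contains at least one member of H), and |H| = 2.
The groups T2, T3 are pairwise disjoint, so any hitting set needs a separate element for each — at least 2. Hence 2 is optimal.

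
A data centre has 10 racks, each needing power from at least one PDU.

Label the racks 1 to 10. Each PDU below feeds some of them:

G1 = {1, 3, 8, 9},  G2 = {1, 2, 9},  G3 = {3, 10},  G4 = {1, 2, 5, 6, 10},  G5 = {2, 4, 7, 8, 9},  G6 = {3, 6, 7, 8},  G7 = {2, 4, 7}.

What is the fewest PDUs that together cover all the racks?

3

Take {G1, G4, G7}. Their union is {1, 2, 3, 4, 5, 6, 7, 8, 9, 10}, which is all 10 racks.
Only G4 contains 5, so G4 is forced; the remaining 5 racks need at least 2 more PDUs (each remaining PDU adds at most 4) — so at least 3 PDUs are needed, and 3 is optimal.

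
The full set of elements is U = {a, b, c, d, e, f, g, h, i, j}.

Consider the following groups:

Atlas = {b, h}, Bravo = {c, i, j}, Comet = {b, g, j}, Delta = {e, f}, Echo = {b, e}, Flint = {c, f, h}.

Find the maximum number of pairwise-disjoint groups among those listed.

3

Atlas, Bravo, Delta are pairwise disjoint (Atlas={b,h}; Bravo={c,i,j}; Delta={e,f}).
Every remaining group overlaps one of these, and no 4 of the listed groups are pairwise disjoint, so 3 is the maximum.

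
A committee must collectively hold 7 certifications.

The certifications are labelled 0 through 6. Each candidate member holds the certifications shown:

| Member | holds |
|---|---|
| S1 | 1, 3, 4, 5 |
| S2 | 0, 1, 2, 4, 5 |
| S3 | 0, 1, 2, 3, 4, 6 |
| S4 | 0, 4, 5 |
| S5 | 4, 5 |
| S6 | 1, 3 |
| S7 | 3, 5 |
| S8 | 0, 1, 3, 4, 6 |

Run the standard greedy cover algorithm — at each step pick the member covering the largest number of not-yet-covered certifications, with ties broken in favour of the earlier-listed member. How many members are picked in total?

Greedy: pick S3 (covers 6 new) → pick S1 (covers 1 new). Total picks: 2.

2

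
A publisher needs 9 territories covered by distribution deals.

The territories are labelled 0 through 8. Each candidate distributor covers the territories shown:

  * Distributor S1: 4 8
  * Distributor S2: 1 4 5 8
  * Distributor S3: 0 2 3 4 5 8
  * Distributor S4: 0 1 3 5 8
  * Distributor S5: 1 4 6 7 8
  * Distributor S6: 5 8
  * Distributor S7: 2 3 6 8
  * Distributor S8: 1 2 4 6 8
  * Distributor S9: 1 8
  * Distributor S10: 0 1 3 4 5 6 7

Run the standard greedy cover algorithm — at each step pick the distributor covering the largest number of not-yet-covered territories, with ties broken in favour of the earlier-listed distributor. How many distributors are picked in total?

2

Greedy: pick S10 (covers 7 new) → pick S3 (covers 2 new). Total picks: 2.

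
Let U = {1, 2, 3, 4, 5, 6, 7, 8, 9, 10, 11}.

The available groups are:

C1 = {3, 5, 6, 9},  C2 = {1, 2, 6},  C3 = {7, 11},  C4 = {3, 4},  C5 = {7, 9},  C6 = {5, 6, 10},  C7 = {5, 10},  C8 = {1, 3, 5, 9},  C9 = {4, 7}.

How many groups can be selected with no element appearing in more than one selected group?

4

C2, C3, C4, C7 are pairwise disjoint (C2={1,2,6}; C3={7,11}; C4={3,4}; C7={5,10}).
Every remaining group overlaps one of these, and no 5 of the listed groups are pairwise disjoint, so 4 is the maximum.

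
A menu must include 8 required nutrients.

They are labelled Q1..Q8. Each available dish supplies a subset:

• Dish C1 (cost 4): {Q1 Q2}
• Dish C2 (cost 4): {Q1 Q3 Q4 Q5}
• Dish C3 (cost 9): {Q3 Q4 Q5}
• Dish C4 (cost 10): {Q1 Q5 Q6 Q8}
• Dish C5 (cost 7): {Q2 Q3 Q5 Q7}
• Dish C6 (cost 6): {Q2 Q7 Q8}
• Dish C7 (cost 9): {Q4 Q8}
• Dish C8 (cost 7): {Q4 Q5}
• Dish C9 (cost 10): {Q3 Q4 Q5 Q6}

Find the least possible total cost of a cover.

20

C1, C6, C9 together cover every nutrient (C1 ∪ C6 ∪ C9 = {Q1, Q2, Q3, Q4, Q5, Q6, Q7, Q8}); total cost 4 + 6 + 10 = 20.
No covering selection has total cost below 20.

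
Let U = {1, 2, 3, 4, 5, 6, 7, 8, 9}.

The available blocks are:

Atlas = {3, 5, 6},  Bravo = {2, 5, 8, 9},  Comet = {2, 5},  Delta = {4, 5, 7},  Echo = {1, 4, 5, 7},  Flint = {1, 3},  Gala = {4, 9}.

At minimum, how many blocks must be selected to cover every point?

3

Atlas and Bravo and Echo together: Atlas ∪ Bravo ∪ Echo = {1, 2, 3, 4, 5, 6, 7, 8, 9} — every point is covered.
Each block has at most 4 points, and 2·4 = 8 < 9 — so at least 3 blocks are needed, and 3 is optimal.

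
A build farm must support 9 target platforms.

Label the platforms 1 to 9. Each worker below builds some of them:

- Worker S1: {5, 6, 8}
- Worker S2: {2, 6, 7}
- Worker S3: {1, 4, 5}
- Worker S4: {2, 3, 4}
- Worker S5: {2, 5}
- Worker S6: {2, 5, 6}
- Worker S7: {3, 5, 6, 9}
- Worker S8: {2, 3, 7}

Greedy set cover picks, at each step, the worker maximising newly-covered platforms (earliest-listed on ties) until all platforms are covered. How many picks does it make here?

4

Greedy: pick S7 (covers 4 new) → pick S2 (covers 2 new) → pick S3 (covers 2 new) → pick S1 (covers 1 new). Total picks: 4.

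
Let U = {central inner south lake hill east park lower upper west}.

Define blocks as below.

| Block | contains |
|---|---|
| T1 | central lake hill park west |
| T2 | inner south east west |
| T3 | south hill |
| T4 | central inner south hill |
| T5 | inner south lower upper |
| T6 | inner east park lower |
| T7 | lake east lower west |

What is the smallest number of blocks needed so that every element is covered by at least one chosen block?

3

T1, T2, and T5 cover everything between them: the union {central, inner, south, lake, hill, east, park, lower, upper, west} is all of U.
Only T5 contains upper, so T5 is forced; the remaining 6 elements need at least 2 more blocks (each remaining block adds at most 5) — so at least 3 blocks are needed, and 3 is optimal.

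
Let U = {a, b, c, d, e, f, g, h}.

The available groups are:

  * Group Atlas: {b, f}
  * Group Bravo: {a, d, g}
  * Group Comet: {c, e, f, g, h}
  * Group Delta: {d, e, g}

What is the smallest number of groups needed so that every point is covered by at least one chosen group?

Atlas, Bravo, and Comet cover everything between them: the union {a, b, c, d, e, f, g, h} is all of U.
Only Bravo contains a, so Bravo is forced; the remaining 5 points need at least 2 more groups (each remaining group adds at most 4) — so at least 3 groups are needed, and 3 is optimal.

3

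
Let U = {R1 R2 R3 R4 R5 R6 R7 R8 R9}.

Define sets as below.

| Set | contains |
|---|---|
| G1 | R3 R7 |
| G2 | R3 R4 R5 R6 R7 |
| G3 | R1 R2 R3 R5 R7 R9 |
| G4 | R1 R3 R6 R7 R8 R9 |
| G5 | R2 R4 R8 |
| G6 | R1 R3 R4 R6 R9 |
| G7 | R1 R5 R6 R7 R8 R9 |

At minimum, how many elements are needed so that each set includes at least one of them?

2

H = {R4, R7} meets every set (each contains at least one member of H), and |H| = 2.
The sets G1, G5 are pairwise disjoint, so any hitting set needs a separate element for each — at least 2. Hence 2 is optimal.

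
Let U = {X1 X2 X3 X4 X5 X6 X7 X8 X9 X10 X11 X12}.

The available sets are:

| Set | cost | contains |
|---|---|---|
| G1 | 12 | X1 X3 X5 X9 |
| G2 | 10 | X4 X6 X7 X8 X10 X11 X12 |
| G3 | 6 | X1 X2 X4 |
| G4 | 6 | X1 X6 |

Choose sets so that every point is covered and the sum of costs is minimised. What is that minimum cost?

28

G1, G2, G3 together cover every point (G1 ∪ G2 ∪ G3 = {X1, X2, X3, X4, X5, X6, X7, X8, X9, X10, X11, X12}); total cost 12 + 10 + 6 = 28.
No covering selection has total cost below 28.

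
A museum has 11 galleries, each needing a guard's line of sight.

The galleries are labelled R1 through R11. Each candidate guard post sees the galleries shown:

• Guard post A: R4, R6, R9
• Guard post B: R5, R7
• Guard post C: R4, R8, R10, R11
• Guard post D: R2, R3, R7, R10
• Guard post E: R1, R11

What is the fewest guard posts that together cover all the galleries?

A and B and C and D and E together: A ∪ B ∪ C ∪ D ∪ E = {R1, R2, R3, R4, R5, R6, R7, R8, R9, R10, R11} — every gallery is covered.
No 4 of the 5 guard posts cover everything (all 5 combinations miss at least one gallery), so 5 is optimal.

5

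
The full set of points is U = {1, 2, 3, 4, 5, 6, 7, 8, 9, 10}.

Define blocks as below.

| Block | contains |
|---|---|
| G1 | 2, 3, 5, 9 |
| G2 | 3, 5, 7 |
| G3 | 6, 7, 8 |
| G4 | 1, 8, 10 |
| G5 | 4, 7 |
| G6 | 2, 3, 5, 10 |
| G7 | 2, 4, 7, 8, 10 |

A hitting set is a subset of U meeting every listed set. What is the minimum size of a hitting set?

3

H = {2, 7, 8} meets every block (each contains at least one member of H), and |H| = 3.
The blocks G1, G4, G5 are pairwise disjoint, so any hitting set needs a separate point for each — at least 3. Hence 3 is optimal.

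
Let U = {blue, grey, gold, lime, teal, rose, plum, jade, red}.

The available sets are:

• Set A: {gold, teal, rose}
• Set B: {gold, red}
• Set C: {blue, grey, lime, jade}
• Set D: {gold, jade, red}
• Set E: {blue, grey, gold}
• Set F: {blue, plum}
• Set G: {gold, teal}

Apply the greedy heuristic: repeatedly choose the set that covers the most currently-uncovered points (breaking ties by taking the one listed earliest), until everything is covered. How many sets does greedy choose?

Greedy: pick C (covers 4 new) → pick A (covers 3 new) → pick B (covers 1 new) → pick F (covers 1 new). Total picks: 4.

4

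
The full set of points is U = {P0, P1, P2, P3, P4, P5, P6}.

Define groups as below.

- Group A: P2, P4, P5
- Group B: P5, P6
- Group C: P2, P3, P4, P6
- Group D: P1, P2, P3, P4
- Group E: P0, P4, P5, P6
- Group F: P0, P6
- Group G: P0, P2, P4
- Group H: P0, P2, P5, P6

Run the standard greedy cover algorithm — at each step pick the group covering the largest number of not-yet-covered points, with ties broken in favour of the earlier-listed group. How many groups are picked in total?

3

Greedy: pick C (covers 4 new) → pick E (covers 2 new) → pick D (covers 1 new). Total picks: 3.
(The true minimum cover uses only 2 groups, so greedy is not optimal here.)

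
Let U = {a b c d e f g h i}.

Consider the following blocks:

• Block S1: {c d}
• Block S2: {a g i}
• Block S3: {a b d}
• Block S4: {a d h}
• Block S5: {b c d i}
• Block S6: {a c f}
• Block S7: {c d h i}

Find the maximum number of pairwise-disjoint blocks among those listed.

S1, S2 are pairwise disjoint (S1={c,d}; S2={a,g,i}).
Every remaining block overlaps one of these, and no 3 of the listed blocks are pairwise disjoint, so 2 is the maximum.

2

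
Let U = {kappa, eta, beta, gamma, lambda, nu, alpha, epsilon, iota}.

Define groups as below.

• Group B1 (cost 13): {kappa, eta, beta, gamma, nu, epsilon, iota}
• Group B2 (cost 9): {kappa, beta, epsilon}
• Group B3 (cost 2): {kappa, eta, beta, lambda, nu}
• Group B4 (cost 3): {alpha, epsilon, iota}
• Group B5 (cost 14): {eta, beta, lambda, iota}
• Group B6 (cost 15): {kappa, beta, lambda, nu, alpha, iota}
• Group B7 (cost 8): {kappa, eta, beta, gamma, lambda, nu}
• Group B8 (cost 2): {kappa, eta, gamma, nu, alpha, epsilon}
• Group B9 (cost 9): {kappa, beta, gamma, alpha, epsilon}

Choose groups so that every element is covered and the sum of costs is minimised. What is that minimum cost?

7

B3, B4, B8 together cover every element (B3 ∪ B4 ∪ B8 = {kappa, eta, beta, gamma, lambda, nu, alpha, epsilon, iota}); total cost 2 + 3 + 2 = 7.
No covering selection has total cost below 7.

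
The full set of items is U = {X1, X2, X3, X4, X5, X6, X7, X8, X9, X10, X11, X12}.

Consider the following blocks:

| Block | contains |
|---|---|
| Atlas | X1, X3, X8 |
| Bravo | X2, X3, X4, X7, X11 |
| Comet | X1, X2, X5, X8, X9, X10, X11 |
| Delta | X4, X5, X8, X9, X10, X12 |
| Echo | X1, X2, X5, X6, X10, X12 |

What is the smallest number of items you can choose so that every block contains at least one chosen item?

2

H = {X3, X10} meets every block (each contains at least one member of H), and |H| = 2.
No single item lies in every block, so at least 2 are needed and 2 is optimal.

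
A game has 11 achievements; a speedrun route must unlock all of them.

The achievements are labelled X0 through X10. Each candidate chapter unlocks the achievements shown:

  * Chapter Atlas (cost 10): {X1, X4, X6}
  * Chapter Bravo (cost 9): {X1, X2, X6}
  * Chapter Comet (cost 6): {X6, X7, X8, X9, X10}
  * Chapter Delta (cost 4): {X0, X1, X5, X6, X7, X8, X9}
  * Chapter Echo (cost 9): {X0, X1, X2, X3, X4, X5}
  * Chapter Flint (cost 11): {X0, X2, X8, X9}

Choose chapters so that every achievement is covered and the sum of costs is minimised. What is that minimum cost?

15

Comet, Echo together cover every achievement (Comet ∪ Echo = {X0, X1, X2, X3, X4, X5, X6, X7, X8, X9, X10}); total cost 6 + 9 = 15.
The greedy pick Delta, Echo, Comet costs 19; no covering selection beats 15.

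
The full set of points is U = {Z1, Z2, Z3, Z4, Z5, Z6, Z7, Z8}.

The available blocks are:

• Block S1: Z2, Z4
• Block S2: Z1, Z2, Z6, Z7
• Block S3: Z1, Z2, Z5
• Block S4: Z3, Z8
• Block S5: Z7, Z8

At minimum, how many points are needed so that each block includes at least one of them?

The 2 points {Z2, Z8} hit every block.
The blocks S1, S4 are pairwise disjoint, so any hitting set needs a separate point for each — at least 2. Hence 2 is optimal.

2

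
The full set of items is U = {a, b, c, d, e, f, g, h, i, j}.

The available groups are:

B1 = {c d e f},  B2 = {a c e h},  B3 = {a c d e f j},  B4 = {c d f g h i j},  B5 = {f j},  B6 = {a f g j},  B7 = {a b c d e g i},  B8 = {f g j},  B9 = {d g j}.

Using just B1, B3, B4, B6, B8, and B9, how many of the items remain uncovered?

Union of B1, B3, B4, B6, B8, B9 = {a, c, d, e, f, g, h, i, j}.
Not covered: b — 1 item.

1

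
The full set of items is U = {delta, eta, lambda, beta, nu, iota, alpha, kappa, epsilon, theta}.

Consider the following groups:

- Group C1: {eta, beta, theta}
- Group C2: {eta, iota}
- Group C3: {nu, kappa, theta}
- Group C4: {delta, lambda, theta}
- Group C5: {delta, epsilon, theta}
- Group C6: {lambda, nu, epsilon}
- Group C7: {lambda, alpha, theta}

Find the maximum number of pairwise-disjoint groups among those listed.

C2, C6 are pairwise disjoint (C2={eta,iota}; C6={lambda,nu,epsilon}).
Every remaining group overlaps one of these, and no 3 of the listed groups are pairwise disjoint, so 2 is the maximum.

2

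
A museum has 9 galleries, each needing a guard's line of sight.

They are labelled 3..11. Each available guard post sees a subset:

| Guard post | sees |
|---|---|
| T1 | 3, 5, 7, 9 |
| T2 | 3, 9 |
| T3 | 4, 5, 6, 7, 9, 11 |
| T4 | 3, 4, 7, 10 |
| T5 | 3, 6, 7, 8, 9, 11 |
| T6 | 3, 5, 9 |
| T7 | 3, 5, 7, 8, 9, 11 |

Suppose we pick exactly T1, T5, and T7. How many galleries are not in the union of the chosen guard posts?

Union of T1, T5, T7 = {3, 5, 6, 7, 8, 9, 11}.
Not covered: 4, 10 — 2 galleries.

2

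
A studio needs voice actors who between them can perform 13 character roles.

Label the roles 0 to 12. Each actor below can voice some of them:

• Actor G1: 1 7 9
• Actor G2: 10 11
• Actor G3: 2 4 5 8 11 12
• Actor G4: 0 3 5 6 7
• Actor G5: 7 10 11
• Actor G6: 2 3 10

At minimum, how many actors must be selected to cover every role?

4

Take {G1, G3, G4, G5}. Their union is {0, 1, 2, 3, 4, 5, 6, 7, 8, 9, 10, 11, 12}, which is all 13 roles.
No 3 of the 6 actors cover everything (all 20 combinations miss at least one role), so 4 is optimal.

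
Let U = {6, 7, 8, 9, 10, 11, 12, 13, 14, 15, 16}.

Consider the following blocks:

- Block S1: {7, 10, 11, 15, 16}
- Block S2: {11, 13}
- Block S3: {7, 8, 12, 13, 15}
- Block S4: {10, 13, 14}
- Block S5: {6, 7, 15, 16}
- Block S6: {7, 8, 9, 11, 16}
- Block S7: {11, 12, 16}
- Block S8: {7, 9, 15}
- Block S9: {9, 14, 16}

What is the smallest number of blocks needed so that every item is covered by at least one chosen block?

Take {S4, S5, S6, S7}. Their union is {6, 7, 8, 9, 10, 11, 12, 13, 14, 15, 16}, which is all 11 items.
Only S5 contains 6, so S5 is forced; the remaining 7 items need at least 3 more blocks (each remaining block adds at most 3) — so at least 4 blocks are needed, and 4 is optimal.

4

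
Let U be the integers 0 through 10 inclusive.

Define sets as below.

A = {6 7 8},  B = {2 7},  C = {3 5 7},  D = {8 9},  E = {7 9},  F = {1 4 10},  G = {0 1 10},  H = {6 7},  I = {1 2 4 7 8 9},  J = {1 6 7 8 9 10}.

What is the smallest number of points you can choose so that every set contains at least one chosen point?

The 3 points {1, 7, 9} hit every set.
The sets C, D, F are pairwise disjoint, so any hitting set needs a separate point for each — at least 3. Hence 3 is optimal.

3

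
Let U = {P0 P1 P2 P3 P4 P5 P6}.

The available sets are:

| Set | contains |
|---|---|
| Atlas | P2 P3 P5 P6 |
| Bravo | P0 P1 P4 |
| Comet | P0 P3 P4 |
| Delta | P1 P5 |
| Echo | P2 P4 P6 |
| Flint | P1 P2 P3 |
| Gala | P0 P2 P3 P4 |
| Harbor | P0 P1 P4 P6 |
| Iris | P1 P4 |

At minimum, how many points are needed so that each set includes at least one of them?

3

H = {P0, P1, P6} meets every set (each contains at least one member of H), and |H| = 3.
No choice of 2 points meets every set, so 3 is the minimum.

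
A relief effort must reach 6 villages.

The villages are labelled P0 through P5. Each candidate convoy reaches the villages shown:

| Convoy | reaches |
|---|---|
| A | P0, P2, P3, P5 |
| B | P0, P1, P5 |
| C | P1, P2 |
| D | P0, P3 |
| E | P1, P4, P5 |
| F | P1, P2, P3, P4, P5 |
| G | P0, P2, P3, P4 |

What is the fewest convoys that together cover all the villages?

D and F together: D ∪ F = {P0, P1, P2, P3, P4, P5} — every village is covered.
No single convoy has all 6 villages (the largest, F, has 5), so 2 is optimal.

2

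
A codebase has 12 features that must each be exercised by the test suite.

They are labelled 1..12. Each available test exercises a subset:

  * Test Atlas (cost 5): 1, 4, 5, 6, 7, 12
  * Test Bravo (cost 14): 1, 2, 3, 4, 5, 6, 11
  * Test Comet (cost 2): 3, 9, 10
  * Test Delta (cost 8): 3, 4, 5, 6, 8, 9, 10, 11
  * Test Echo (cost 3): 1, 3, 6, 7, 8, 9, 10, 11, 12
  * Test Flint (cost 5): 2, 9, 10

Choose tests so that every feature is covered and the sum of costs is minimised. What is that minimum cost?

13

Atlas, Echo, Flint together cover every feature (Atlas ∪ Echo ∪ Flint = {1, 2, 3, 4, 5, 6, 7, 8, 9, 10, 11, 12}); total cost 5 + 3 + 5 = 13.
No covering selection has total cost below 13.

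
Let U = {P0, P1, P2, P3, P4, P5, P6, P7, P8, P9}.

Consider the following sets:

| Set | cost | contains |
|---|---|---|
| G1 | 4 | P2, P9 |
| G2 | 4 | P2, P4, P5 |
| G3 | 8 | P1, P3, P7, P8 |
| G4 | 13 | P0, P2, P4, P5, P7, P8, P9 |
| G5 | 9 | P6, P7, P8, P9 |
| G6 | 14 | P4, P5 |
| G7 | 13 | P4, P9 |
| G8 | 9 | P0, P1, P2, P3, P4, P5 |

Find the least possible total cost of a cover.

G5, G8 together cover every point (G5 ∪ G8 = {P0, P1, P2, P3, P4, P5, P6, P7, P8, P9}); total cost 9 + 9 = 18.
The greedy pick G2, G3, G1, G5, G8 costs 34; no covering selection beats 18.

18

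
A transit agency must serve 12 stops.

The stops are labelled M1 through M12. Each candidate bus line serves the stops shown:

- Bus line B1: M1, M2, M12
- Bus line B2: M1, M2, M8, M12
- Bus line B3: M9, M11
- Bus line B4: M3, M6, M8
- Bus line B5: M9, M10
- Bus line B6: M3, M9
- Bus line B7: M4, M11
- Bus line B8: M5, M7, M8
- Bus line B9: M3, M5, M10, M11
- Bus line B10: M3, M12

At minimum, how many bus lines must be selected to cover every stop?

5

B2 and B4 and B5 and B7 and B8 together: B2 ∪ B4 ∪ B5 ∪ B7 ∪ B8 = {M1, M2, M3, M4, M5, M6, M7, M8, M9, M10, M11, M12} — every stop is covered.
No 4 of the 10 bus lines cover everything (all 210 combinations miss at least one stop), so 5 is optimal.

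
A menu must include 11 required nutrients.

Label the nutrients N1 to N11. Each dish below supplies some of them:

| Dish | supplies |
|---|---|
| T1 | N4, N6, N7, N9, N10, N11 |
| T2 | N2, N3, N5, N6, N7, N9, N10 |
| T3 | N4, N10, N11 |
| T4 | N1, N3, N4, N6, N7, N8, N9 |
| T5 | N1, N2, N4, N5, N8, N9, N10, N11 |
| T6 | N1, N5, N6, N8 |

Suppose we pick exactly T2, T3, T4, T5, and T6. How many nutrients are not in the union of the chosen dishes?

0

Union of T2, T3, T4, T5, T6 = {N1, N2, N3, N4, N5, N6, N7, N8, N9, N10, N11} — that's every nutrient, so 0 are uncovered.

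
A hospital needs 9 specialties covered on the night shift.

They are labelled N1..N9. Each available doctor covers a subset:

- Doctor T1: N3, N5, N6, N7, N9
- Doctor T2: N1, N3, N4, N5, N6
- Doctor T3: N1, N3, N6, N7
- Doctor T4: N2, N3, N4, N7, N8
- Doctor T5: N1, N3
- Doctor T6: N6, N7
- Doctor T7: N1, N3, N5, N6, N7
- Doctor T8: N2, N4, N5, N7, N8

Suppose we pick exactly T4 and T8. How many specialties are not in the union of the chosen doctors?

3

Union of T4, T8 = {N2, N3, N4, N5, N7, N8}.
Not covered: N1, N6, N9 — 3 specialties.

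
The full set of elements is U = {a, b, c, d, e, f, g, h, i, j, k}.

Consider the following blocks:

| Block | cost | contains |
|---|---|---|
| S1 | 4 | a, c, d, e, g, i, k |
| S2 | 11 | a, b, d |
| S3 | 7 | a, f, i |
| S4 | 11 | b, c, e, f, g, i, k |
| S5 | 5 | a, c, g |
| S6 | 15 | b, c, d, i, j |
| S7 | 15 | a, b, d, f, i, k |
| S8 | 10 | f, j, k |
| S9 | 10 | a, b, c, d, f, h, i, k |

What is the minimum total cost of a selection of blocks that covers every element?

24

S1, S8, S9 together cover every element (S1 ∪ S8 ∪ S9 = {a, b, c, d, e, f, g, h, i, j, k}); total cost 4 + 10 + 10 = 24.
No covering selection has total cost below 24.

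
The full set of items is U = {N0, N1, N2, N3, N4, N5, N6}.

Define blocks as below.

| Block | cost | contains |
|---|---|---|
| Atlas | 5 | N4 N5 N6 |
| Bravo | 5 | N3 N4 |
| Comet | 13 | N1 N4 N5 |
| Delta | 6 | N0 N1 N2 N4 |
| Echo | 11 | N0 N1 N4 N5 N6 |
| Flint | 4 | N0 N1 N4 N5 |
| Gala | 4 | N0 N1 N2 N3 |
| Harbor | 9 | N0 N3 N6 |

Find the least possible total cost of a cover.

Atlas, Gala together cover every item (Atlas ∪ Gala = {N0, N1, N2, N3, N4, N5, N6}); total cost 5 + 4 = 9.
The greedy pick Flint, Gala, Atlas costs 13; no covering selection beats 9.

9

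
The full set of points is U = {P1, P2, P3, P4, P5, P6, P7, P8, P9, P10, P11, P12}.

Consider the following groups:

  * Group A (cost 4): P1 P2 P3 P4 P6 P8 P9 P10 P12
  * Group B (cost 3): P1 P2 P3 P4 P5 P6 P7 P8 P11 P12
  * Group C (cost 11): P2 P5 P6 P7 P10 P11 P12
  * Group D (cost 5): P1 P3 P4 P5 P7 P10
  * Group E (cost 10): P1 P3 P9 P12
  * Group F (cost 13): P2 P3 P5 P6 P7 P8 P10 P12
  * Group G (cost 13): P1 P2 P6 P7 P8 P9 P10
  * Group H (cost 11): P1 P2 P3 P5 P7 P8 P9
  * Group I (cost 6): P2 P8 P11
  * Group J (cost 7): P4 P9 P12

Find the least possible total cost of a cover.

7

A, B together cover every point (A ∪ B = {P1, P2, P3, P4, P5, P6, P7, P8, P9, P10, P11, P12}); total cost 4 + 3 = 7.
No covering selection has total cost below 7.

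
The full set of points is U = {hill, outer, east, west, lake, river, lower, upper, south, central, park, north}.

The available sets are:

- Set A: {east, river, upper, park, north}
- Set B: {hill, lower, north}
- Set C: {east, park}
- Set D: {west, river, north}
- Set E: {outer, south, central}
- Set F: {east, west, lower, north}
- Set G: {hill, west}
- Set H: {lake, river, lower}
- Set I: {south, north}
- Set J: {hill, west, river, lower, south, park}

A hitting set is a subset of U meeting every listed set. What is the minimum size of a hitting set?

4

T = {west, lower, south, park} meets every set (each contains at least one member of T), and |T| = 4.
The sets C, G, H, I are pairwise disjoint, so any hitting set needs a separate point for each — at least 4. Hence 4 is optimal.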